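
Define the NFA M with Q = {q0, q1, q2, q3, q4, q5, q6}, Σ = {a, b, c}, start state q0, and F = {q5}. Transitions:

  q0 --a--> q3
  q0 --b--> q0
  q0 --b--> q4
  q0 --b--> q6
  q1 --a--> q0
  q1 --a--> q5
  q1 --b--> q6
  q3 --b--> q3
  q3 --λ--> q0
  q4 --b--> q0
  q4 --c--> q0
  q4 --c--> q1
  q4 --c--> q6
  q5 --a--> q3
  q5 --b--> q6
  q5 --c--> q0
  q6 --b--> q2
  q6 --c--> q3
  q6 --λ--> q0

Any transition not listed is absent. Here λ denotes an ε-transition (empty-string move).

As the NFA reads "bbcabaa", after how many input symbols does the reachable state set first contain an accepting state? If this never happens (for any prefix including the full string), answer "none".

4

Start in {q0}.
Read 'b': {q0} → {q0, q4, q6}.
Read 'b': {q0, q4, q6} → {q0, q2, q4, q6}.
Read 'c': {q0, q2, q4, q6} → {q0, q1, q3, q6}.
Read 'a': {q0, q1, q3, q6} → {q0, q3, q5}.
None of the earlier sets intersect F, but {q0, q3, q5} does.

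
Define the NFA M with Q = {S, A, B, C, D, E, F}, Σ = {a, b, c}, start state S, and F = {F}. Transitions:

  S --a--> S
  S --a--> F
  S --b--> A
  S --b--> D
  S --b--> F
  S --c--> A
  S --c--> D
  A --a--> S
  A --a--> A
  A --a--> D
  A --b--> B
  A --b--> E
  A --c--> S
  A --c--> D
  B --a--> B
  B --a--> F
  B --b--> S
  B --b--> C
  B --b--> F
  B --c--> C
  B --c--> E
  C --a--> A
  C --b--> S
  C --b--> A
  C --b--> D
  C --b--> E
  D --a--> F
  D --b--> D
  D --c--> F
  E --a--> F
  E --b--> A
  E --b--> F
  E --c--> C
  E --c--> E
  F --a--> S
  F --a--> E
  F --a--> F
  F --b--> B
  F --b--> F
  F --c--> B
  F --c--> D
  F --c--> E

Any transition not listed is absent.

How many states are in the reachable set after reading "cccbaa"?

6

Start in {S}.
Read 'c': S→{A, D}; now {A, D}.
Read 'c': A→{S, D}, D→{F}; now {S, D, F}.
Read 'c': S→{A, D}, D→{F}, F→{B, D, E}; now {A, B, D, E, F}.
Read 'b': A→{B, E}, B→{S, C, F}, D→{D}, E→{A, F}, F→{B, F}; now {S, A, B, C, D, E, F}.
Read 'a': S→{S, F}, A→{S, A, D}, B→{B, F}, C→{A}, D→{F}, E→{F}, F→{S, E, F}; now {S, A, B, D, E, F}.
Read 'a': S→{S, F}, A→{S, A, D}, B→{B, F}, D→{F}, E→{F}, F→{S, E, F}; now {S, A, B, D, E, F}.
That set has 6 states.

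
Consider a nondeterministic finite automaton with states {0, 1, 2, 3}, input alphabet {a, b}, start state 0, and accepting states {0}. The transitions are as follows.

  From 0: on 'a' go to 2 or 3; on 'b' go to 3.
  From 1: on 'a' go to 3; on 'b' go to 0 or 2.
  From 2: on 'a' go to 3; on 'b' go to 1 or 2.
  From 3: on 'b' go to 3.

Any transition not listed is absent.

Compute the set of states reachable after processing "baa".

∅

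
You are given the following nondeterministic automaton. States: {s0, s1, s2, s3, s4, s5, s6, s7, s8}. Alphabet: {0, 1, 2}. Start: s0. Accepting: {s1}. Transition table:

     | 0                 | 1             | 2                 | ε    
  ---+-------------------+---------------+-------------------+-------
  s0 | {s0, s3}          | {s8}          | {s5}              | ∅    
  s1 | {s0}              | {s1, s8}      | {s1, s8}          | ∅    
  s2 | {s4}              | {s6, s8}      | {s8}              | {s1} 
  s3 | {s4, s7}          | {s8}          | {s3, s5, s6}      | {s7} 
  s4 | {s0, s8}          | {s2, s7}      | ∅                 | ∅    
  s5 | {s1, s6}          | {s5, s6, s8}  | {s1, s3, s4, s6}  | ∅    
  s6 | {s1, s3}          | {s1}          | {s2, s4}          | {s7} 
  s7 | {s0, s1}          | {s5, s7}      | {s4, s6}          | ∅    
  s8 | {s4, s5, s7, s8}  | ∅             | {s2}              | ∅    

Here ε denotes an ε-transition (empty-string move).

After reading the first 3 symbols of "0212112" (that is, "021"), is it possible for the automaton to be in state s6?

Yes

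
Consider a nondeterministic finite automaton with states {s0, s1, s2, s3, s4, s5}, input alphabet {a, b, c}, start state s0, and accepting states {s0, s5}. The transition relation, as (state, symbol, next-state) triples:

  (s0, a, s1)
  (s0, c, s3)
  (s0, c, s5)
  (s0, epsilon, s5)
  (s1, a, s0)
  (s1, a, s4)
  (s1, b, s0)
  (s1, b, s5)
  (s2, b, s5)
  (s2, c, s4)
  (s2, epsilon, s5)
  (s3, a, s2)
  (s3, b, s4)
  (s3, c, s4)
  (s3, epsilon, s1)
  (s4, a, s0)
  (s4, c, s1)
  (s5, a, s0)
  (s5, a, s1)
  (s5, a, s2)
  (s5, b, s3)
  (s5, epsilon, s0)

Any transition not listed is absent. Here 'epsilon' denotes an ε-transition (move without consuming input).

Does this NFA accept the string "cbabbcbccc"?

Start: ε-closure({s0}) = {s0, s5}.
Read 'c': s0→{s3, s5}, s5→∅; union {s3, s5}; ε-closure = {s0, s1, s3, s5}.
Read 'b': s0→∅, s1→{s0, s5}, s3→{s4}, s5→{s3}; union {s0, s3, s4, s5}; ε-closure = {s0, s1, s3, s4, s5}.
Read 'a': s0→{s1}, s1→{s0, s4}, s3→{s2}, s4→{s0}, s5→{s0, s1, s2}; union {s0, s1, s2, s4}; ε-closure = {s0, s1, s2, s4, s5}.
Read 'b': s0→∅, s1→{s0, s5}, s2→{s5}, s4→∅, s5→{s3}; union {s0, s3, s5}; ε-closure = {s0, s1, s3, s5}.
Read 'b': s0→∅, s1→{s0, s5}, s3→{s4}, s5→{s3}; union {s0, s3, s4, s5}; ε-closure = {s0, s1, s3, s4, s5}.
Read 'c': s0→{s3, s5}, s1→∅, s3→{s4}, s4→{s1}, s5→∅; union {s1, s3, s4, s5}; ε-closure = {s0, s1, s3, s4, s5}.
Read 'b': s0→∅, s1→{s0, s5}, s3→{s4}, s4→∅, s5→{s3}; union {s0, s3, s4, s5}; ε-closure = {s0, s1, s3, s4, s5}.
Read 'c': s0→{s3, s5}, s1→∅, s3→{s4}, s4→{s1}, s5→∅; union {s1, s3, s4, s5}; ε-closure = {s0, s1, s3, s4, s5}.
Read 'c': s0→{s3, s5}, s1→∅, s3→{s4}, s4→{s1}, s5→∅; union {s1, s3, s4, s5}; ε-closure = {s0, s1, s3, s4, s5}.
Read 'c': s0→{s3, s5}, s1→∅, s3→{s4}, s4→{s1}, s5→∅; union {s1, s3, s4, s5}; ε-closure = {s0, s1, s3, s4, s5}.
The final set {s0, s1, s3, s4, s5} contains the accepting states s0, s5.

Yes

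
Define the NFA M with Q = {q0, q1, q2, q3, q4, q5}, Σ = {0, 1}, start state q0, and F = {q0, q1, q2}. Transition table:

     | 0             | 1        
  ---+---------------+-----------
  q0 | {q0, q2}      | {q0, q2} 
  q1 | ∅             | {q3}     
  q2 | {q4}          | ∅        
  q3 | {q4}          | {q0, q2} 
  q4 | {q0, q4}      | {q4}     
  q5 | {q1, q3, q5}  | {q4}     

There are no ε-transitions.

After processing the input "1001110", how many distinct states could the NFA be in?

3

Start in {q0}.
Read '1': q0→{q0, q2}; now {q0, q2}.
Read '0': q0→{q0, q2}, q2→{q4}; now {q0, q2, q4}.
Read '0': q0→{q0, q2}, q2→{q4}, q4→{q0, q4}; now {q0, q2, q4}.
Read '1': q0→{q0, q2}, q2→∅, q4→{q4}; now {q0, q2, q4}.
Read '1': q0→{q0, q2}, q2→∅, q4→{q4}; now {q0, q2, q4}.
Read '1': q0→{q0, q2}, q2→∅, q4→{q4}; now {q0, q2, q4}.
Read '0': q0→{q0, q2}, q2→{q4}, q4→{q0, q4}; now {q0, q2, q4}.
That set has 3 states.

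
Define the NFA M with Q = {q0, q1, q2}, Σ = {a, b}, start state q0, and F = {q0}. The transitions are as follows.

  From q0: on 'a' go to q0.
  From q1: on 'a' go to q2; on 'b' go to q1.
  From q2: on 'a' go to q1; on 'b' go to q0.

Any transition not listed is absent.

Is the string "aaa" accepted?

Start in {q0}.
Read 'a': q0→{q0}; now {q0}.
Read 'a': q0→{q0}; now {q0}.
Read 'a': q0→{q0}; now {q0}.
The final set {q0} contains the accepting state q0.

Yes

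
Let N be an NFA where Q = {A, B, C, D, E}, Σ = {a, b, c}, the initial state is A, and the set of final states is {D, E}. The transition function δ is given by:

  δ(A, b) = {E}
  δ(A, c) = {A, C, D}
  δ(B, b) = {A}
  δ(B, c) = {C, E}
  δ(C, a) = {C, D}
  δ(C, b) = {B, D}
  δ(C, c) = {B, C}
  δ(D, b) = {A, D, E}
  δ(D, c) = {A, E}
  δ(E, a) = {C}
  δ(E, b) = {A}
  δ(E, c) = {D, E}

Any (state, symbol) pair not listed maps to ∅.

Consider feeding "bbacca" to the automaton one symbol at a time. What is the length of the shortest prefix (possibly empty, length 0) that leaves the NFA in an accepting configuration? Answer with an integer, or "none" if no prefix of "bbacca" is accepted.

Start in {A}.
Read 'b': {A} → {E}.
None of the earlier sets intersect F, but {E} does.

1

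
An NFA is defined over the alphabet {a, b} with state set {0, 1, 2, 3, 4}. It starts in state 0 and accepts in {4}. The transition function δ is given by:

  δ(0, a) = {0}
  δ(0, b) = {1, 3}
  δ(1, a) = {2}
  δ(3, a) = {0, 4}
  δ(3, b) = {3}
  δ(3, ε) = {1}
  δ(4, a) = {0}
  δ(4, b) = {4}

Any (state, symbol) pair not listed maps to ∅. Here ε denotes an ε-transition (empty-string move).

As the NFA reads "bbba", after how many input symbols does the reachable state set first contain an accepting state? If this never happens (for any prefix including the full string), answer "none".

4

Start in {0}.
Read 'b': {0} → {1, 3}.
Read 'b': {1, 3} → {1, 3}.
Read 'b': {1, 3} → {1, 3}.
Read 'a': {1, 3} → {0, 2, 4}.
None of the earlier sets intersect F, but {0, 2, 4} does.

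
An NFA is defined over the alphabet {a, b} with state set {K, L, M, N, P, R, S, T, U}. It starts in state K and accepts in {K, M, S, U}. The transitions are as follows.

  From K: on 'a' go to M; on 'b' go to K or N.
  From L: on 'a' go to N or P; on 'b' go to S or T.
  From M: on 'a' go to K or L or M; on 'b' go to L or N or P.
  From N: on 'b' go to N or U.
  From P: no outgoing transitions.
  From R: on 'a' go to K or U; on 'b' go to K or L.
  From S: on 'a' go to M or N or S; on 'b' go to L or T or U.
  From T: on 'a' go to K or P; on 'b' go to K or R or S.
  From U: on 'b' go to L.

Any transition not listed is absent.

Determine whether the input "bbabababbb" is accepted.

No

Start in {K}.
Read 'b': {K} → {K, N}.
Read 'b': {K, N} → {K, N, U}.
Read 'a': {K, N, U} → {M}.
Read 'b': {M} → {L, N, P}.
Read 'a': {L, N, P} → {N, P}.
Read 'b': {N, P} → {N, U}.
Read 'a': {N, U} → ∅.
The set is empty and remains empty for the remaining 3 symbols.
The final set ∅ contains no accepting state.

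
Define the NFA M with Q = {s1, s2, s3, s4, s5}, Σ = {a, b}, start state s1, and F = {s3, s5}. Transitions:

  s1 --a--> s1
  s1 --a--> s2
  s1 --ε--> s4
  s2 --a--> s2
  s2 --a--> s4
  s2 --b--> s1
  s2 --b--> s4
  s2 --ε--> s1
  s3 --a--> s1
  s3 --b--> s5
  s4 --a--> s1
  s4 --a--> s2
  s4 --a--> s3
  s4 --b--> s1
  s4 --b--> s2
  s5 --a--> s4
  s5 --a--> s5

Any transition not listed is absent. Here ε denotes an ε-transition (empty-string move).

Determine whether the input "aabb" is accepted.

Start: ε-closure({s1}) = {s1, s4}.
Read 'a': s1→{s1, s2}, s4→{s1, s2, s3}; union {s1, s2, s3}; ε-closure = {s1, s2, s3, s4}.
Read 'a': s1→{s1, s2}, s2→{s2, s4}, s3→{s1}, s4→{s1, s2, s3}; now {s1, s2, s3, s4}.
Read 'b': s1→∅, s2→{s1, s4}, s3→{s5}, s4→{s1, s2}; now {s1, s2, s4, s5}.
Read 'b': s1→∅, s2→{s1, s4}, s4→{s1, s2}, s5→∅; now {s1, s2, s4}.
The final set {s1, s2, s4} contains no accepting state.

No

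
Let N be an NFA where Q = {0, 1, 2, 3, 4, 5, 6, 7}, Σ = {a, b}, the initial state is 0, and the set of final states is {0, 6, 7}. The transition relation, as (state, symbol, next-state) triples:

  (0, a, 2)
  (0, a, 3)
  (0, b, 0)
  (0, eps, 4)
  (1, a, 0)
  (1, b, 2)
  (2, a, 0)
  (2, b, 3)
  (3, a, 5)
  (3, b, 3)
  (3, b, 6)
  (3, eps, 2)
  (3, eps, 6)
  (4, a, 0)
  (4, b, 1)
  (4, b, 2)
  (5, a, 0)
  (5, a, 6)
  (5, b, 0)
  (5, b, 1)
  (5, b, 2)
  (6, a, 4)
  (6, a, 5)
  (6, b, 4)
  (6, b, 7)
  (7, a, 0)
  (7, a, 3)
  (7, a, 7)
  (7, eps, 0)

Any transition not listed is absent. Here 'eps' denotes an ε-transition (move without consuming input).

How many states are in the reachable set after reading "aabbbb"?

Start: ε-closure({0}) = {0, 4}.
Read 'a': {0, 4} → {0, 2, 3, 4, 6}.
Read 'a': {0, 2, 3, 4, 6} → {0, 2, 3, 4, 5, 6}.
Read 'b': {0, 2, 3, 4, 5, 6} → {0, 1, 2, 3, 4, 6, 7}.
Read 'b': {0, 1, 2, 3, 4, 6, 7} → {0, 1, 2, 3, 4, 6, 7}.
Read 'b': {0, 1, 2, 3, 4, 6, 7} → {0, 1, 2, 3, 4, 6, 7}.
Read 'b': {0, 1, 2, 3, 4, 6, 7} → {0, 1, 2, 3, 4, 6, 7}.
That set has 7 states.

7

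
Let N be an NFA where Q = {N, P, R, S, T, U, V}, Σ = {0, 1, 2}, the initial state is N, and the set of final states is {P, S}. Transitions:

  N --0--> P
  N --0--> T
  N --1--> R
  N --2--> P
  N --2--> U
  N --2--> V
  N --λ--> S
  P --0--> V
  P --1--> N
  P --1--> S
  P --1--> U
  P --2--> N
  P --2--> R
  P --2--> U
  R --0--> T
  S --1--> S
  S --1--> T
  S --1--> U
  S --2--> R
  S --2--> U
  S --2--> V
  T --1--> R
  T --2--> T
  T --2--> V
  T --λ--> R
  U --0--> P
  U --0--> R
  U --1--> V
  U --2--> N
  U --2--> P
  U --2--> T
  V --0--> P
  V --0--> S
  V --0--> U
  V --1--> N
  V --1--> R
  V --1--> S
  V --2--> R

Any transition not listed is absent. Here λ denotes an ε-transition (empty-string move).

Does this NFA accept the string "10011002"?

Start: ε-closure({N}) = {N, S}.
Read '1': {N, S} → {R, S, T, U}.
Read '0': {R, S, T, U} → {P, R, T}.
Read '0': {P, R, T} → {R, T, V}.
Read '1': {R, T, V} → {N, R, S}.
Read '1': {N, R, S} → {R, S, T, U}.
Read '0': {R, S, T, U} → {P, R, T}.
Read '0': {P, R, T} → {R, T, V}.
Read '2': {R, T, V} → {R, T, V}.
The final set {R, T, V} contains no accepting state.

No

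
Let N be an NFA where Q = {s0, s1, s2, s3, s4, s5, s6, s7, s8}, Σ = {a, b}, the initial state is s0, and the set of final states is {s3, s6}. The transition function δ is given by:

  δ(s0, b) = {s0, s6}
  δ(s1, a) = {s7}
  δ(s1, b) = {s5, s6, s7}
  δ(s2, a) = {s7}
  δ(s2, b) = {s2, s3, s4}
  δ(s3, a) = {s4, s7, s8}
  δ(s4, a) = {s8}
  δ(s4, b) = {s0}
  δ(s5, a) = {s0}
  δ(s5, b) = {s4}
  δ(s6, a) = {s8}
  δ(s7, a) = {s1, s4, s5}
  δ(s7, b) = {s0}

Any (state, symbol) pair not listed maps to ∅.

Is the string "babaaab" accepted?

No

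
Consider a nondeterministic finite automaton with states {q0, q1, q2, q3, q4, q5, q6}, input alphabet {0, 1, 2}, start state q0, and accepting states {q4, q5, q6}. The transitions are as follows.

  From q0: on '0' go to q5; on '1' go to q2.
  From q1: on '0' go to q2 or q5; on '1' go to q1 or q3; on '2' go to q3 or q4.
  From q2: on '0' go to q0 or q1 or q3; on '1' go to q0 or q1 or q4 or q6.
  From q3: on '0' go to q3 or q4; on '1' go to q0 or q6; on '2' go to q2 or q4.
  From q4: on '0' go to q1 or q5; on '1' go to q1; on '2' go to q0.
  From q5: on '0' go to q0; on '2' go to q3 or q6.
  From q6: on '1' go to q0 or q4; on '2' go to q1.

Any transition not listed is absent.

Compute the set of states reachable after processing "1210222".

∅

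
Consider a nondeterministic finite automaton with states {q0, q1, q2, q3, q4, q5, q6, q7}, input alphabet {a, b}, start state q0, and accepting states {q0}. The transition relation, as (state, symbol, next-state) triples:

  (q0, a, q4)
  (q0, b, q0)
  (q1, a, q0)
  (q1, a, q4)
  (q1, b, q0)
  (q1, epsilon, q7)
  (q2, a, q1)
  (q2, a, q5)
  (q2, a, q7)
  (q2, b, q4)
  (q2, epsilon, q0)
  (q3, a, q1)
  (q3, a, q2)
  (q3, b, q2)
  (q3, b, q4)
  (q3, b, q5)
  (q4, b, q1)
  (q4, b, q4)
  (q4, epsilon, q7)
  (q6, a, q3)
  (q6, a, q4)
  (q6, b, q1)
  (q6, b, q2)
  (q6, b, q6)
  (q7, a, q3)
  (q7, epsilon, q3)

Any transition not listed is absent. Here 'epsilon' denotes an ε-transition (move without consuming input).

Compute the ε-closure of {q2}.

{q0, q2}

Begin with {q2}.
ε-move q2 → q0; add q0.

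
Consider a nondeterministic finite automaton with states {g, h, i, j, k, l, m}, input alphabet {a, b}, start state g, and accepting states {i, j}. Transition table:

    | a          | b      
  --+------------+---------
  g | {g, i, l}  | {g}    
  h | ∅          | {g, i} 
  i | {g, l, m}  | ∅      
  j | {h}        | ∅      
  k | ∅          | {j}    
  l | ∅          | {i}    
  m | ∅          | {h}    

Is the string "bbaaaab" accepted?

Yes

Start in {g}.
Read 'b': {g} → {g}.
Read 'b': {g} → {g}.
Read 'a': {g} → {g, i, l}.
Read 'a': {g, i, l} → {g, i, l, m}.
Read 'a': {g, i, l, m} → {g, i, l, m}.
Read 'a': {g, i, l, m} → {g, i, l, m}.
Read 'b': {g, i, l, m} → {g, h, i}.
The final set {g, h, i} contains the accepting state i.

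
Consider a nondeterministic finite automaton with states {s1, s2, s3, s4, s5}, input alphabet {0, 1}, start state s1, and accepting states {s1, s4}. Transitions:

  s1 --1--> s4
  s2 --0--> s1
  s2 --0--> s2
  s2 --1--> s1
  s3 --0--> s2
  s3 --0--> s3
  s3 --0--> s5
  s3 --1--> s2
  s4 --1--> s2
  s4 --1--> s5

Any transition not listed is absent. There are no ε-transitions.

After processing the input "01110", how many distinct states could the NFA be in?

Start in {s1}.
Read '0': {s1} → ∅.
The set is empty and remains empty for the remaining 4 symbols.
That set has 0 states.

0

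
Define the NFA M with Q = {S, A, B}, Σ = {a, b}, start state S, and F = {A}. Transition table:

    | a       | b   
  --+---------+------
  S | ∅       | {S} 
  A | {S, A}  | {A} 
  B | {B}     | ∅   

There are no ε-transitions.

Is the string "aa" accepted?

No

Start in {S}.
Read 'a': S→∅; now ∅.
The set is empty and remains empty for the remaining 1 symbol.
The final set ∅ contains no accepting state.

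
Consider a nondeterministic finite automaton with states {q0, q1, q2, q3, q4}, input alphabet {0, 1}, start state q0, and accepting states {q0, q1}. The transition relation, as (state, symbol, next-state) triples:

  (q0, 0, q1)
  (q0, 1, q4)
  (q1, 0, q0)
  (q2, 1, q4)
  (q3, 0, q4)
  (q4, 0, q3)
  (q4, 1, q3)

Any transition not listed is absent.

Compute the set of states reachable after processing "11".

{q3}

Start in {q0}.
Read '1': {q0} → {q4}.
Read '1': {q4} → {q3}.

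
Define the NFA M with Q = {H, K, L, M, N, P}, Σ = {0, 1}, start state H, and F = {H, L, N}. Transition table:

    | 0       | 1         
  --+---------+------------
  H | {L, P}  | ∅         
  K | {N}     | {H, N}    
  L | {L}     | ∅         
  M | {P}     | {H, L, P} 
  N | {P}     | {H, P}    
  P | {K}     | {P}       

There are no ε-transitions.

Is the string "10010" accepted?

No

Start in {H}.
Read '1': {H} → ∅.
The set is empty and remains empty for the remaining 4 symbols.
The final set ∅ contains no accepting state.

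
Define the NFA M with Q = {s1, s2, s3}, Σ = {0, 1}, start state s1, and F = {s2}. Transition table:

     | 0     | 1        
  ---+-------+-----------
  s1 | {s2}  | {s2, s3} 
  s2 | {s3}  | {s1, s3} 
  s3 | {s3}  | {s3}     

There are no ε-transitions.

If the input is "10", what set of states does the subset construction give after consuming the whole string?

Start in {s1}.
Read '1': s1→{s2, s3}; now {s2, s3}.
Read '0': s2→{s3}, s3→{s3}; now {s3}.

{s3}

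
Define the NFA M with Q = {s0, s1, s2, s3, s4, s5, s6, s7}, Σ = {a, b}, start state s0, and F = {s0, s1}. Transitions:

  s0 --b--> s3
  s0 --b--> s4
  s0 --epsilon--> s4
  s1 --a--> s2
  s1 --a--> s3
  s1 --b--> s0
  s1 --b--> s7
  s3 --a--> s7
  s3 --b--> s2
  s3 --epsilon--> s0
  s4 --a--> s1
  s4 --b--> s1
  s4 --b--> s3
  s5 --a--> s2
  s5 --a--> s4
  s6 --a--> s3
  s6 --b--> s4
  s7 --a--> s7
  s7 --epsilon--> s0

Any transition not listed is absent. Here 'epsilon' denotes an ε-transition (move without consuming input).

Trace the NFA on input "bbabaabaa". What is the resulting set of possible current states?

{s0, s1, s2, s3, s4, s7}

Start: ε-closure({s0}) = {s0, s4}.
Read 'b': s0→{s3, s4}, s4→{s1, s3}; union {s1, s3, s4}; ε-closure = {s0, s1, s3, s4}.
Read 'b': s0→{s3, s4}, s1→{s0, s7}, s3→{s2}, s4→{s1, s3}; now {s0, s1, s2, s3, s4, s7}.
Read 'a': s0→∅, s1→{s2, s3}, s2→∅, s3→{s7}, s4→{s1}, s7→{s7}; union {s1, s2, s3, s7}; ε-closure = {s0, s1, s2, s3, s4, s7}.
Read 'b': s0→{s3, s4}, s1→{s0, s7}, s2→∅, s3→{s2}, s4→{s1, s3}, s7→∅; now {s0, s1, s2, s3, s4, s7}.
Read 'a': s0→∅, s1→{s2, s3}, s2→∅, s3→{s7}, s4→{s1}, s7→{s7}; union {s1, s2, s3, s7}; ε-closure = {s0, s1, s2, s3, s4, s7}.
Read 'a': s0→∅, s1→{s2, s3}, s2→∅, s3→{s7}, s4→{s1}, s7→{s7}; union {s1, s2, s3, s7}; ε-closure = {s0, s1, s2, s3, s4, s7}.
Read 'b': s0→{s3, s4}, s1→{s0, s7}, s2→∅, s3→{s2}, s4→{s1, s3}, s7→∅; now {s0, s1, s2, s3, s4, s7}.
Read 'a': s0→∅, s1→{s2, s3}, s2→∅, s3→{s7}, s4→{s1}, s7→{s7}; union {s1, s2, s3, s7}; ε-closure = {s0, s1, s2, s3, s4, s7}.
Read 'a': s0→∅, s1→{s2, s3}, s2→∅, s3→{s7}, s4→{s1}, s7→{s7}; union {s1, s2, s3, s7}; ε-closure = {s0, s1, s2, s3, s4, s7}.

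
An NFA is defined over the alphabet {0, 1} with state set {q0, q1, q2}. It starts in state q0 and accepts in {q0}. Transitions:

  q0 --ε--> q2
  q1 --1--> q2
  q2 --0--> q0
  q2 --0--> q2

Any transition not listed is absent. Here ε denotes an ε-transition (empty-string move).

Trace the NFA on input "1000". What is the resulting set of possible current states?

∅

Start: ε-closure({q0}) = {q0, q2}.
Read '1': {q0, q2} → ∅.
The set is empty and remains empty for the remaining 3 symbols.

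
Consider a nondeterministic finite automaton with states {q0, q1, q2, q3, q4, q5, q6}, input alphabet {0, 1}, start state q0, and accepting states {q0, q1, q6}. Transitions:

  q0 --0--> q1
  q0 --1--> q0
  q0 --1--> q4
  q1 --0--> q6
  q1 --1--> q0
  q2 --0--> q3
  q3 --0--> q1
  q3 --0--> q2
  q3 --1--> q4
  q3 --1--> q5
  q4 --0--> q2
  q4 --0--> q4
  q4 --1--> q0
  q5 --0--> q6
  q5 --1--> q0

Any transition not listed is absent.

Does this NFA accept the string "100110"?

Start in {q0}.
Read '1': {q0} → {q0, q4}.
Read '0': {q0, q4} → {q1, q2, q4}.
Read '0': {q1, q2, q4} → {q2, q3, q4, q6}.
Read '1': {q2, q3, q4, q6} → {q0, q4, q5}.
Read '1': {q0, q4, q5} → {q0, q4}.
Read '0': {q0, q4} → {q1, q2, q4}.
The final set {q1, q2, q4} contains the accepting state q1.

Yes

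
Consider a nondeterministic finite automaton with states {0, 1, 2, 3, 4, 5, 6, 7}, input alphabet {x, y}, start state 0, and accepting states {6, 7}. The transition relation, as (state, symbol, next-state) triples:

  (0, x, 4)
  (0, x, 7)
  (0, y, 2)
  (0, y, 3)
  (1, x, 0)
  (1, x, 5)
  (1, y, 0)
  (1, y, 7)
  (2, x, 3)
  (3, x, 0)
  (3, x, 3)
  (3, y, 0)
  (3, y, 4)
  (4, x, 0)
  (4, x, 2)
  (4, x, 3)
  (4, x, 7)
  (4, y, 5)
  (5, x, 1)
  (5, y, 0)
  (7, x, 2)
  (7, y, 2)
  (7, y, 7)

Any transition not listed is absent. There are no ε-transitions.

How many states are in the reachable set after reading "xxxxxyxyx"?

6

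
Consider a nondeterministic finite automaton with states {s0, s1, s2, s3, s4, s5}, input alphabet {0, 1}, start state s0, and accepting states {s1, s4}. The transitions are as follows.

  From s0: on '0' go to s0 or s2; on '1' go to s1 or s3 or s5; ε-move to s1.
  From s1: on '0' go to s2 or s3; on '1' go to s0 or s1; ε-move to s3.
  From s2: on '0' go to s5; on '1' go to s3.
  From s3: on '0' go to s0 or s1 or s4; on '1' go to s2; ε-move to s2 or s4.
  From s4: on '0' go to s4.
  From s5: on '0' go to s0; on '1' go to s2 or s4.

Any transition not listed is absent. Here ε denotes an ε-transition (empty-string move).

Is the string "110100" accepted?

Start: ε-closure({s0}) = {s0, s1, s2, s3, s4}.
Read '1': s0→{s1, s3, s5}, s1→{s0, s1}, s2→{s3}, s3→{s2}, s4→∅; union {s0, s1, s2, s3, s5}; ε-closure = {s0, s1, s2, s3, s4, s5}.
Read '1': s0→{s1, s3, s5}, s1→{s0, s1}, s2→{s3}, s3→{s2}, s4→∅, s5→{s2, s4}; now {s0, s1, s2, s3, s4, s5}.
Read '0': s0→{s0, s2}, s1→{s2, s3}, s2→{s5}, s3→{s0, s1, s4}, s4→{s4}, s5→{s0}; now {s0, s1, s2, s3, s4, s5}.
Read '1': s0→{s1, s3, s5}, s1→{s0, s1}, s2→{s3}, s3→{s2}, s4→∅, s5→{s2, s4}; now {s0, s1, s2, s3, s4, s5}.
Read '0': s0→{s0, s2}, s1→{s2, s3}, s2→{s5}, s3→{s0, s1, s4}, s4→{s4}, s5→{s0}; now {s0, s1, s2, s3, s4, s5}.
Read '0': s0→{s0, s2}, s1→{s2, s3}, s2→{s5}, s3→{s0, s1, s4}, s4→{s4}, s5→{s0}; now {s0, s1, s2, s3, s4, s5}.
The final set {s0, s1, s2, s3, s4, s5} contains the accepting states s1, s4.

Yes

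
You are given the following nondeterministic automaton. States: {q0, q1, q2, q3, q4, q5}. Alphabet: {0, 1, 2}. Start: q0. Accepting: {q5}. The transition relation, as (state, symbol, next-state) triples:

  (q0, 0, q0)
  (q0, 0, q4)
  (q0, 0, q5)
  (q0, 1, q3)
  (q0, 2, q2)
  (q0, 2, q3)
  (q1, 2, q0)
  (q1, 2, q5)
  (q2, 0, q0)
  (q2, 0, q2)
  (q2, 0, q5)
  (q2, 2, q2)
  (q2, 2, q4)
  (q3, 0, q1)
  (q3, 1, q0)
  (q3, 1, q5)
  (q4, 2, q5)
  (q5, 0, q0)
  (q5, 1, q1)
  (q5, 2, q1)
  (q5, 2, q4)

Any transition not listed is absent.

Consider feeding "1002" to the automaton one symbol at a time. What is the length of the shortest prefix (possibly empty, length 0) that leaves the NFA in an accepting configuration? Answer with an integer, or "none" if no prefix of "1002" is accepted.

Start in {q0}.
Read '1': q0→{q3}; now {q3}.
Read '0': q3→{q1}; now {q1}.
Read '0': q1→∅; now ∅.
The set is empty and remains empty for the remaining 1 symbol.
No reachable set along the way intersects F.

none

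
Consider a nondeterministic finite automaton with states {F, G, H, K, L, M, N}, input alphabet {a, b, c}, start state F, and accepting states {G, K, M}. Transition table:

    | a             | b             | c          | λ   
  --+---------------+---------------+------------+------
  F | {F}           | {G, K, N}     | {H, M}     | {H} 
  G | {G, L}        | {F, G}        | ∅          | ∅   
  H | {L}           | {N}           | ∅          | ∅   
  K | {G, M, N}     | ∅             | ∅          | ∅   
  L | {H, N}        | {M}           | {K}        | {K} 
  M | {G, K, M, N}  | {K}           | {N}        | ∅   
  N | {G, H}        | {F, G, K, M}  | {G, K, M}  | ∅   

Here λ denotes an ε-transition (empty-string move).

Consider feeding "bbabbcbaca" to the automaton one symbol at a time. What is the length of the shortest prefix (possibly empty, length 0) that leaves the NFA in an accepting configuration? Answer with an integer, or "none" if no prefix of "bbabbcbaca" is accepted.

Start: ε-closure({F}) = {F, H}.
Read 'b': {F, H} → {G, K, N}.
None of the earlier sets intersect F, but {G, K, N} does.

1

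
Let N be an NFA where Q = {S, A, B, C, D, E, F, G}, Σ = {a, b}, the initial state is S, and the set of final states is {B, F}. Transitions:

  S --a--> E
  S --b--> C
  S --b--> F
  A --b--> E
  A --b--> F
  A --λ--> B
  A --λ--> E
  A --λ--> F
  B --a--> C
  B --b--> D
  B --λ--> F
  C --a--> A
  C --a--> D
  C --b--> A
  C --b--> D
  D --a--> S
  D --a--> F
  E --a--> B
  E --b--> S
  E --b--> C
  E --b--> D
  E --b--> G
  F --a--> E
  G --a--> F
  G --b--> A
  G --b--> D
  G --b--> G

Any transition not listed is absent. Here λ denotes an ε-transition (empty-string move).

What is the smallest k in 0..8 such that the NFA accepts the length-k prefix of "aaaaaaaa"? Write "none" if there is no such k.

2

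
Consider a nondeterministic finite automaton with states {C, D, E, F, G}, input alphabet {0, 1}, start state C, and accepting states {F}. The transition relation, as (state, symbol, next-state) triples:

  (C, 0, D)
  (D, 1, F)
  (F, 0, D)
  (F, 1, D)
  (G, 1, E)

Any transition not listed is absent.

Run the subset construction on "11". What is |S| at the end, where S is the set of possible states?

0

Start in {C}.
Read '1': C→∅; now ∅.
The set is empty and remains empty for the remaining 1 symbol.
That set has 0 states.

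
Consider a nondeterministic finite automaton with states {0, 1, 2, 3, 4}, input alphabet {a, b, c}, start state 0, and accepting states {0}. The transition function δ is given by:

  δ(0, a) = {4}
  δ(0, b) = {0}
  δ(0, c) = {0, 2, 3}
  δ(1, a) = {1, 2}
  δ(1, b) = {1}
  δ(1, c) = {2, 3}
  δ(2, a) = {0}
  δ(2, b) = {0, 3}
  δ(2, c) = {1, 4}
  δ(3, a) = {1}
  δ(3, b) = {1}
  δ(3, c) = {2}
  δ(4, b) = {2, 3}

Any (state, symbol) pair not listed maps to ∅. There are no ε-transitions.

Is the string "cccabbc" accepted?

Start in {0}.
Read 'c': 0→{0, 2, 3}; now {0, 2, 3}.
Read 'c': 0→{0, 2, 3}, 2→{1, 4}, 3→{2}; now {0, 1, 2, 3, 4}.
Read 'c': 0→{0, 2, 3}, 1→{2, 3}, 2→{1, 4}, 3→{2}, 4→∅; now {0, 1, 2, 3, 4}.
Read 'a': 0→{4}, 1→{1, 2}, 2→{0}, 3→{1}, 4→∅; now {0, 1, 2, 4}.
Read 'b': 0→{0}, 1→{1}, 2→{0, 3}, 4→{2, 3}; now {0, 1, 2, 3}.
Read 'b': 0→{0}, 1→{1}, 2→{0, 3}, 3→{1}; now {0, 1, 3}.
Read 'c': 0→{0, 2, 3}, 1→{2, 3}, 3→{2}; now {0, 2, 3}.
The final set {0, 2, 3} contains the accepting state 0.

Yes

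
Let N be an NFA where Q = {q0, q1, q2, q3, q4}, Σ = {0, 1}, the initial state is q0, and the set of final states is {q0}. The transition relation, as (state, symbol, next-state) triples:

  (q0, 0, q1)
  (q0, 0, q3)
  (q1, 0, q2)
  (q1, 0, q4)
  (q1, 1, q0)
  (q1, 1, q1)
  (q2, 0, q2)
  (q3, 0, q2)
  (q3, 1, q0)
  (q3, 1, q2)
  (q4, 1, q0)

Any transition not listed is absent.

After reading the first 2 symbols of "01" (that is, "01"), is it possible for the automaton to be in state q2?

Yes

Start in {q0}.
Read '0': {q0} → {q1, q3}.
Read '1': {q1, q3} → {q0, q1, q2}.
State q2 is in {q0, q1, q2}.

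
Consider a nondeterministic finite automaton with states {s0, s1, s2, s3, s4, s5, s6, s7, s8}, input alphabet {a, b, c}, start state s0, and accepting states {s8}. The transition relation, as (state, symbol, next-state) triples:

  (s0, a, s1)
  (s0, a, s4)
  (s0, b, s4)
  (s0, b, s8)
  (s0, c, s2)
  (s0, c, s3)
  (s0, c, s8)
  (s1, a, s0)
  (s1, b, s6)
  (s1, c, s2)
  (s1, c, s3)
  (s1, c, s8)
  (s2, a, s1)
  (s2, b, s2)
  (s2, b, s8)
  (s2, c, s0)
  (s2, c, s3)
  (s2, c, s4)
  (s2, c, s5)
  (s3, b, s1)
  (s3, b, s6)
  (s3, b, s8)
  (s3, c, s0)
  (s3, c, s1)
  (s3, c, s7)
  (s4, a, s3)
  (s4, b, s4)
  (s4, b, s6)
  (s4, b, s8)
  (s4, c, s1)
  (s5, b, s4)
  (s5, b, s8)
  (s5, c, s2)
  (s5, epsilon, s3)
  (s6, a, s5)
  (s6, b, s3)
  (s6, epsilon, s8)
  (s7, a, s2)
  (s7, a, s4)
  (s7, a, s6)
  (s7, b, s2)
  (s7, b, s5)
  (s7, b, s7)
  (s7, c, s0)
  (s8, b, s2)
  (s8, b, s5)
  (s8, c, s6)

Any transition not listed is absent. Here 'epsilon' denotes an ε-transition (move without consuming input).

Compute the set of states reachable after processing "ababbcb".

{s1, s2, s3, s4, s5, s6, s7, s8}

Start in {s0}.
Read 'a': {s0} → {s1, s4}.
Read 'b': {s1, s4} → {s4, s6, s8}.
Read 'a': {s4, s6, s8} → {s3, s5}.
Read 'b': {s3, s5} → {s1, s4, s6, s8}.
Read 'b': {s1, s4, s6, s8} → {s2, s3, s4, s5, s6, s8}.
Read 'c': {s2, s3, s4, s5, s6, s8} → {s0, s1, s2, s3, s4, s5, s6, s7, s8}.
Read 'b': {s0, s1, s2, s3, s4, s5, s6, s7, s8} → {s1, s2, s3, s4, s5, s6, s7, s8}.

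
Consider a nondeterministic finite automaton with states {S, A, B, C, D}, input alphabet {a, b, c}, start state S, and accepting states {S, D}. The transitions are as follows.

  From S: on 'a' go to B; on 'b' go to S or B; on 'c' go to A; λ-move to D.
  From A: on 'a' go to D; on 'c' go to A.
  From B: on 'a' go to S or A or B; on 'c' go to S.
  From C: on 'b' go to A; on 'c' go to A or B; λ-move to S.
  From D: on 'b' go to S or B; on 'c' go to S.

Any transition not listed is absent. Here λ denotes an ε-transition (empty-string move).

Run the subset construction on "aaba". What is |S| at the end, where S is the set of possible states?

4

Start: ε-closure({S}) = {S, D}.
Read 'a': S→{B}, D→∅; now {B}.
Read 'a': B→{S, A, B}; union {S, A, B}; ε-closure = {S, A, B, D}.
Read 'b': S→{S, B}, A→∅, B→∅, D→{S, B}; union {S, B}; ε-closure = {S, B, D}.
Read 'a': S→{B}, B→{S, A, B}, D→∅; union {S, A, B}; ε-closure = {S, A, B, D}.
That set has 4 states.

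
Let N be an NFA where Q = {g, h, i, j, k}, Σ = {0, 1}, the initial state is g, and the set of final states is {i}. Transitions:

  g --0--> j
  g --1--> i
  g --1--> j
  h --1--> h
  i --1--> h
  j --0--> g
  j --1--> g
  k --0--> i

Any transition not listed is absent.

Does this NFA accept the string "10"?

No

Start in {g}.
Read '1': {g} → {i, j}.
Read '0': {i, j} → {g}.
The final set {g} contains no accepting state.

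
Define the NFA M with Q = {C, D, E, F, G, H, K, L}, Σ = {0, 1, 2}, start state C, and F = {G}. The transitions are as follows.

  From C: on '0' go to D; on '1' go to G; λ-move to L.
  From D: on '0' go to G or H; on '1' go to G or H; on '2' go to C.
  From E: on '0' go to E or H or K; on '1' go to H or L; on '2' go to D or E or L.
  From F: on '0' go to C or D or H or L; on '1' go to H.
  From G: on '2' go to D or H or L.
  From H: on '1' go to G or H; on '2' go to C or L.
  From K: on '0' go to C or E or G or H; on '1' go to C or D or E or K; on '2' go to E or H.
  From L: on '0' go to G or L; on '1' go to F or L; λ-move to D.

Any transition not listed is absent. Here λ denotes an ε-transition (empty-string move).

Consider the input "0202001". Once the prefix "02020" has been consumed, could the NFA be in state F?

Start: ε-closure({C}) = {C, D, L}.
Read '0': C→{D}, D→{G, H}, L→{G, L}; now {D, G, H, L}.
Read '2': D→{C}, G→{D, H, L}, H→{C, L}, L→∅; now {C, D, H, L}.
Read '0': C→{D}, D→{G, H}, H→∅, L→{G, L}; now {D, G, H, L}.
Read '2': D→{C}, G→{D, H, L}, H→{C, L}, L→∅; now {C, D, H, L}.
Read '0': C→{D}, D→{G, H}, H→∅, L→{G, L}; now {D, G, H, L}.
State F is not in {D, G, H, L}.

No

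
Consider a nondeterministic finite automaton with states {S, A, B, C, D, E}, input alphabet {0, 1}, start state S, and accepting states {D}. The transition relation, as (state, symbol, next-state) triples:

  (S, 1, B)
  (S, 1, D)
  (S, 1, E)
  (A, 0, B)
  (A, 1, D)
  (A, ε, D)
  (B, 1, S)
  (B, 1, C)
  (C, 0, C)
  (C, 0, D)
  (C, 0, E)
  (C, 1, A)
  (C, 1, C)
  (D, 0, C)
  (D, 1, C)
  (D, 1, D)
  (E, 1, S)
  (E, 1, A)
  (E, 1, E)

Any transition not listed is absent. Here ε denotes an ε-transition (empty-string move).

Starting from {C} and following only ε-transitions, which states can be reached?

{C}

Begin with {C}.
No ε-moves leave this set, so the closure equals the set itself.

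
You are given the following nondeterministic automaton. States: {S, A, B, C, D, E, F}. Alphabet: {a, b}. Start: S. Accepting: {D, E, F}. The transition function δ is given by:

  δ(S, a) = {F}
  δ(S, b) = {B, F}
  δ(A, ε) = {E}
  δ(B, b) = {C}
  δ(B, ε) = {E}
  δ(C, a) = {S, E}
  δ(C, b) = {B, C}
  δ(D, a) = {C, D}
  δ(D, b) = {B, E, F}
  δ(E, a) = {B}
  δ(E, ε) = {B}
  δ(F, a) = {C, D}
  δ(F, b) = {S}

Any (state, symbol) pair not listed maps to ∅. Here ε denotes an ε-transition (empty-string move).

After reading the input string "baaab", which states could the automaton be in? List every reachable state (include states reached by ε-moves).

{S, B, C, E, F}

Start in {S}.
Read 'b': {S} → {B, E, F}.
Read 'a': {B, E, F} → {B, C, D, E}.
Read 'a': {B, C, D, E} → {S, B, C, D, E}.
Read 'a': {S, B, C, D, E} → {S, B, C, D, E, F}.
Read 'b': {S, B, C, D, E, F} → {S, B, C, E, F}.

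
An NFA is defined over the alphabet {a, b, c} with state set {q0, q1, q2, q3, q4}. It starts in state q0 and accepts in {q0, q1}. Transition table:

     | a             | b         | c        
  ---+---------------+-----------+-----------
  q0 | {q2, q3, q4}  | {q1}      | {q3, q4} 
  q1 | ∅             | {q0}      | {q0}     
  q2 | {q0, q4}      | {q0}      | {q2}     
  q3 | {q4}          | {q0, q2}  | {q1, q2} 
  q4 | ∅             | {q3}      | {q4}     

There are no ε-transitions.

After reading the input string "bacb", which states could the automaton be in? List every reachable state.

∅

Start in {q0}.
Read 'b': {q0} → {q1}.
Read 'a': {q1} → ∅.
The set is empty and remains empty for the remaining 2 symbols.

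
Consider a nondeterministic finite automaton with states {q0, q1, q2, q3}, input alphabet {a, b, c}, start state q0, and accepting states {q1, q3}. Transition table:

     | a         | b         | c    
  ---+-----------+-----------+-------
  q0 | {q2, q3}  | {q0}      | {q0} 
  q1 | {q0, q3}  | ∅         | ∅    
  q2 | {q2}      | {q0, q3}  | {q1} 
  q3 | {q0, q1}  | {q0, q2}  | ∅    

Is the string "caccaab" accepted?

No

Start in {q0}.
Read 'c': q0→{q0}; now {q0}.
Read 'a': q0→{q2, q3}; now {q2, q3}.
Read 'c': q2→{q1}, q3→∅; now {q1}.
Read 'c': q1→∅; now ∅.
The set is empty and remains empty for the remaining 3 symbols.
The final set ∅ contains no accepting state.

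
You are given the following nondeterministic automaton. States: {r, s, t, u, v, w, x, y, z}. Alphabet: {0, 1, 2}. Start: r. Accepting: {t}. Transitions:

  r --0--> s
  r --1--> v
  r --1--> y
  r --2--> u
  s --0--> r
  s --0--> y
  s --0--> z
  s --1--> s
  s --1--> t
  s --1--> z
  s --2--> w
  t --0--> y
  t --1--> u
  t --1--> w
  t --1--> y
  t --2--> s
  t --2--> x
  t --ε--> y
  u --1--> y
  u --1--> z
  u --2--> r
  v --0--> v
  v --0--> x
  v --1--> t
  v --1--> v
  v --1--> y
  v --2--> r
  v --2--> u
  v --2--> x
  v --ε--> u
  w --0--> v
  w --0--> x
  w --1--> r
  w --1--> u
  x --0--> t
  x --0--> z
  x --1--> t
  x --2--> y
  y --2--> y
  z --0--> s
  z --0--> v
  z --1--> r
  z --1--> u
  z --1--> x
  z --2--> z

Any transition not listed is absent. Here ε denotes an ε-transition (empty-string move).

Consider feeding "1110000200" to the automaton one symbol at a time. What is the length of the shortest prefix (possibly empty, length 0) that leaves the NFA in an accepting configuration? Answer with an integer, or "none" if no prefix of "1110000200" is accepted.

2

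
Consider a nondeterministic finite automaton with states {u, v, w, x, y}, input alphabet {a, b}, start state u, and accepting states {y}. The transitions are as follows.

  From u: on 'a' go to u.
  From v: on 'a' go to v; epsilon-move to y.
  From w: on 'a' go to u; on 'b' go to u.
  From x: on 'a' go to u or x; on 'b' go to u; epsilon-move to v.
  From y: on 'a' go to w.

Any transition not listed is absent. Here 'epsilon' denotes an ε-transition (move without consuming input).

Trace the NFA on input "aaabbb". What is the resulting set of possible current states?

Start in {u}.
Read 'a': {u} → {u}.
Read 'a': {u} → {u}.
Read 'a': {u} → {u}.
Read 'b': {u} → ∅.
The set is empty and remains empty for the remaining 2 symbols.

∅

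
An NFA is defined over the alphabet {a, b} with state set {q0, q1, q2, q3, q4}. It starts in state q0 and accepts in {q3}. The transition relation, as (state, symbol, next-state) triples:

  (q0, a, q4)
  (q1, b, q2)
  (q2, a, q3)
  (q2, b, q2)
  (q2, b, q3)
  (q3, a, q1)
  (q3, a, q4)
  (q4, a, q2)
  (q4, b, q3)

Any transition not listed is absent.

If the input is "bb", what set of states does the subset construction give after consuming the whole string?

∅

Start in {q0}.
Read 'b': {q0} → ∅.
The set is empty and remains empty for the remaining 1 symbol.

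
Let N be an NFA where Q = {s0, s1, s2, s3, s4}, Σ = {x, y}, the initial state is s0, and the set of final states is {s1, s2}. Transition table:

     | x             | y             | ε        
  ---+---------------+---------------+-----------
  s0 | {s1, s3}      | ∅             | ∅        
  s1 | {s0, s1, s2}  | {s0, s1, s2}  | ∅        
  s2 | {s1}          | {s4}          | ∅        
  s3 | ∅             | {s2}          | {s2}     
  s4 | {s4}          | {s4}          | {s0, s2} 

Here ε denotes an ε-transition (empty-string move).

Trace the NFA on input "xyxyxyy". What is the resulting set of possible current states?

{s0, s1, s2, s4}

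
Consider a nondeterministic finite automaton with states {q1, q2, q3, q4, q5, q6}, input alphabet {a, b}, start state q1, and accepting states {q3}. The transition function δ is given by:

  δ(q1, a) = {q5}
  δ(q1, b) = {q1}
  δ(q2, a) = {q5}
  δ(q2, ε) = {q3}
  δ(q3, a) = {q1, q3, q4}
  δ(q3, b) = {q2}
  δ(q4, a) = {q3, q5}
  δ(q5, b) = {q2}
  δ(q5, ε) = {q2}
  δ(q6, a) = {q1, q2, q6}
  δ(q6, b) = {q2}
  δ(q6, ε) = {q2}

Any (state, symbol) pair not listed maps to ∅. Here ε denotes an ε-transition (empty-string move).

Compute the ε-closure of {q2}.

{q2, q3}

Begin with {q2}.
ε-move q2 → q3; add q3.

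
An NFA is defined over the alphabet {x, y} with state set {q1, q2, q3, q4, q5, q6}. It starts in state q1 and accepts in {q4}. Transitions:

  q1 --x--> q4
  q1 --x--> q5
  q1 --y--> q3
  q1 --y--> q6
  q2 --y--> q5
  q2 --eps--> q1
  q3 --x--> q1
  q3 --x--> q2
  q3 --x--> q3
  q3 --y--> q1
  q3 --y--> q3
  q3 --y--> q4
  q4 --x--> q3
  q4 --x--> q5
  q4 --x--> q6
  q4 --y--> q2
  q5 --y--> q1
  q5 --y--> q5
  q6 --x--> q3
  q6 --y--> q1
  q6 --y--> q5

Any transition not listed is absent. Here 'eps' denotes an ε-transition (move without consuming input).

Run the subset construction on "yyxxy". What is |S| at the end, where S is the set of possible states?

6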